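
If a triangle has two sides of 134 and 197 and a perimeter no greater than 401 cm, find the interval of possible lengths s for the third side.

63 < s ≤ 70

Triangle inequality alone gives 63 < s < 331.
The perimeter condition gives s ≤ 401 − 134 − 197 = 70.
Intersecting the two: 63 < s ≤ 70.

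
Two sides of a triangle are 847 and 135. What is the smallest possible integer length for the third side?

713

The third side must be strictly greater than |847 − 135| = 712.
The smallest integer above 712 is 713.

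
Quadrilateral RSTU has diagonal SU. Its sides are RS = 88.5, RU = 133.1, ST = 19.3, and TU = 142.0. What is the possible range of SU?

122.7 < SU < 161.3

From triangle RSU: |88.5 − 133.1| < SU < 88.5 + 133.1, i.e. 44.6 < SU < 221.6.
From triangle TSU: 122.7 < SU < 161.3.
Both must hold, so SU lies in the intersection.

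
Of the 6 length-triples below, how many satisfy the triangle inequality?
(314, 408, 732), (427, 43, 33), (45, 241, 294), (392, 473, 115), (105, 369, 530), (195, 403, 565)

(314,408,732): 314+408 ≤ 732 → not valid
(33,43,427): 33+43 ≤ 427 → not valid
(45,241,294): 45+241 ≤ 294 → not valid
(115,392,473): 115+392 > 473 → valid
(105,369,530): 105+369 ≤ 530 → not valid
(195,403,565): 195+403 > 565 → valid
2 of the 6 triples form a triangle.

2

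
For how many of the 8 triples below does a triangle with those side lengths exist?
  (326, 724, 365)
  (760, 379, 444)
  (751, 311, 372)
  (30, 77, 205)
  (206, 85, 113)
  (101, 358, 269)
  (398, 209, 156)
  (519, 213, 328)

3

(326,365,724): 326+365 ≤ 724 → not valid
(379,444,760): 379+444 > 760 → valid
(311,372,751): 311+372 ≤ 751 → not valid
(30,77,205): 30+77 ≤ 205 → not valid
(85,113,206): 85+113 ≤ 206 → not valid
(101,269,358): 101+269 > 358 → valid
(156,209,398): 156+209 ≤ 398 → not valid
(213,328,519): 213+328 > 519 → valid
3 of the 8 triples form a triangle.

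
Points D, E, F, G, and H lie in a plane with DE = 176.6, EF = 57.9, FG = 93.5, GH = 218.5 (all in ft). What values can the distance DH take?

0 ≤ DH ≤ 546.5 ft

The maximum is all hops collinear in one direction: 176.6 + 57.9 + 93.5 + 218.5 = 546.5.
The longest hop is 218.5; the others sum to 328.0. Since 218.5 ≤ 328.0, the path can fold back on itself completely, so the minimum distance is 0.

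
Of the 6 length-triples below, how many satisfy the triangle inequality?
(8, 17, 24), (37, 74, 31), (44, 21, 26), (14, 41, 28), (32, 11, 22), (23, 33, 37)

5

(8,17,24): 8+17 > 24 → valid
(31,37,74): 31+37 ≤ 74 → not valid
(21,26,44): 21+26 > 44 → valid
(14,28,41): 14+28 > 41 → valid
(11,22,32): 11+22 > 32 → valid
(23,33,37): 23+33 > 37 → valid
5 of the 6 triples form a triangle.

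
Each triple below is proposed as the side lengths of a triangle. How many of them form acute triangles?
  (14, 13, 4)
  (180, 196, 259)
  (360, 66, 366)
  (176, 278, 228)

2

(14,13,4): 4²+13² = 185 < 196 = 14² → obtuse
(180,196,259): 180²+196² = 70816 > 67081 = 259² → acute
(360,66,366): 66²+360² = 133956 = 366² → right
(176,278,228): 176²+228² = 82960 > 77284 = 278² → acute
2 of the 4 are acute.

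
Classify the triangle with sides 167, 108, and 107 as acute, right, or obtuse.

Compare the square of the longest side to the sum of squares of the other two: 107² + 108² = 23113 < 27889 = 167².

obtuse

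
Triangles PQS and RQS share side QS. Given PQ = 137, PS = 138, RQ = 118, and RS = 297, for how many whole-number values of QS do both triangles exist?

95

From triangle PQS: 1 < QS < 275.
From triangle RQS: 179 < QS < 415.
Intersection: 179 < QS < 275, so integers 180 through 274: 95 values.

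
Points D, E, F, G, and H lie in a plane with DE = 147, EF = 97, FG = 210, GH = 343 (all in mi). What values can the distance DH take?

0 ≤ DH ≤ 797 mi

The maximum is all hops collinear in one direction: 147 + 97 + 210 + 343 = 797.
The longest hop is 343; the others sum to 454. Since 343 ≤ 454, the path can fold back on itself completely, so the minimum distance is 0.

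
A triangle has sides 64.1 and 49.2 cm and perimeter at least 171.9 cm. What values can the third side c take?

58.6 ≤ c < 113.3

Triangle inequality alone gives 14.9 < c < 113.3.
The perimeter condition gives c ≥ 171.9 − 64.1 − 49.2 = 58.6.
Intersecting the two: 58.6 ≤ c < 113.3.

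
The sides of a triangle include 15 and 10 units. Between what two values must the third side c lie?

By the triangle inequality, c must be less than 15 + 10 = 25 and greater than |15 − 10| = 5.

5 < c < 25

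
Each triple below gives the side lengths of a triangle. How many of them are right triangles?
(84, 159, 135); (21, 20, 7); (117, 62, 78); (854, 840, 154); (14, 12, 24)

2

(84,159,135): 84²+135² = 25281 = 159² → right
(21,20,7): 7²+20² = 449 > 441 = 21² → acute
(117,62,78): 62²+78² = 9928 < 13689 = 117² → obtuse
(854,840,154): 154²+840² = 729316 = 854² → right
(14,12,24): 12²+14² = 340 < 576 = 24² → obtuse
2 of the 5 are right.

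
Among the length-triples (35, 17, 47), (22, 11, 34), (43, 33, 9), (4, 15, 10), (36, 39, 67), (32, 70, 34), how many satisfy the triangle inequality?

(17,35,47): 17+35 > 47 → valid
(11,22,34): 11+22 ≤ 34 → not valid
(9,33,43): 9+33 ≤ 43 → not valid
(4,10,15): 4+10 ≤ 15 → not valid
(36,39,67): 36+39 > 67 → valid
(32,34,70): 32+34 ≤ 70 → not valid
2 of the 6 triples form a triangle.

2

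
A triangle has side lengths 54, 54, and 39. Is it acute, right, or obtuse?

Compare the square of the longest side to the sum of squares of the other two: 39² + 54² = 4437 > 2916 = 54².

acute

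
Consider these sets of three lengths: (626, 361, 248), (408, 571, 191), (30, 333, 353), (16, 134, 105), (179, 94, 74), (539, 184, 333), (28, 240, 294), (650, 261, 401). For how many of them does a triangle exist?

(248,361,626): 248+361 ≤ 626 → not valid
(191,408,571): 191+408 > 571 → valid
(30,333,353): 30+333 > 353 → valid
(16,105,134): 16+105 ≤ 134 → not valid
(74,94,179): 74+94 ≤ 179 → not valid
(184,333,539): 184+333 ≤ 539 → not valid
(28,240,294): 28+240 ≤ 294 → not valid
(261,401,650): 261+401 > 650 → valid
3 of the 8 triples form a triangle.

3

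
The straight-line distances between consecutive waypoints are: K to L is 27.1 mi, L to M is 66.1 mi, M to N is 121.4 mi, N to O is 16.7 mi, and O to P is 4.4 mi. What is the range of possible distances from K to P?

7.1 ≤ KP ≤ 235.7 mi

The maximum is all hops collinear in one direction: 27.1 + 66.1 + 121.4 + 16.7 + 4.4 = 235.7.
The longest hop is 121.4; the others sum to 114.3. Folding the others back against it leaves at least 121.4 − 114.3 = 7.1.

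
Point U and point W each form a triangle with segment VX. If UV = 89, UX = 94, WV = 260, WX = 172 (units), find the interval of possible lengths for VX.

88 < VX < 183

From triangle UVX: |89 − 94| < VX < 89 + 94, i.e. 5 < VX < 183.
From triangle WVX: 88 < VX < 432.
Both must hold, so VX lies in the intersection.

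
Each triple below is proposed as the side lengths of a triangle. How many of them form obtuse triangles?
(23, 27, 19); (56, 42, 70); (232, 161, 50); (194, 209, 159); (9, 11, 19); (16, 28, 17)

(23,27,19): 19²+23² = 890 > 729 = 27² → acute
(56,42,70): 42²+56² = 4900 = 70² → right
(232,161,50): 50+161 ≤ 232, not a triangle
(194,209,159): 159²+194² = 62917 > 43681 = 209² → acute
(9,11,19): 9²+11² = 202 < 361 = 19² → obtuse
(16,28,17): 16²+17² = 545 < 784 = 28² → obtuse
2 of the 6 are obtuse.

2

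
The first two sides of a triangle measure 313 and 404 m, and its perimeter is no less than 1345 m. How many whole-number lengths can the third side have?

Triangle inequality: 91 < x < 717. Perimeter ≥ 1345 gives x ≥ 1345 − 313 − 404 = 628.
So 628 ≤ x < 717; integers 628 through 716: 89 values.

89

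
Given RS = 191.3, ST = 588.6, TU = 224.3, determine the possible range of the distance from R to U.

The maximum is all hops collinear in one direction: 191.3 + 588.6 + 224.3 = 1004.2.
The longest hop is 588.6; the others sum to 415.6. Folding the others back against it leaves at least 588.6 − 415.6 = 173.0.

173.0 ≤ RU ≤ 1004.2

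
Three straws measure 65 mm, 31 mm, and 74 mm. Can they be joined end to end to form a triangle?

Yes

The longest side is 74, and the other two sum to 96.
Since 96 > 74, the triangle inequality holds.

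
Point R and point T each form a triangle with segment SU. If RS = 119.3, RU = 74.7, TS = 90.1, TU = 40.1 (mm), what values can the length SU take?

From triangle RSU: |119.3 − 74.7| < SU < 119.3 + 74.7, i.e. 44.6 < SU < 194.0.
From triangle TSU: 50.0 < SU < 130.2.
Both must hold, so SU lies in the intersection.

50.0 < SU < 130.2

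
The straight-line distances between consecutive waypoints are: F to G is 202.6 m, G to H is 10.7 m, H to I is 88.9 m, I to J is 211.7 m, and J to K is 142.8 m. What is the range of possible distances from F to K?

The maximum is all hops collinear in one direction: 202.6 + 10.7 + 88.9 + 211.7 + 142.8 = 656.7.
The longest hop is 211.7; the others sum to 445.0. Since 211.7 ≤ 445.0, the path can fold back on itself completely, so the minimum distance is 0.

0 ≤ FK ≤ 656.7 m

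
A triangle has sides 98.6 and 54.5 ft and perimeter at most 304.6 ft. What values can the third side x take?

Triangle inequality alone gives 44.1 < x < 153.1.
The perimeter condition gives x ≤ 304.6 − 98.6 − 54.5 = 151.5.
Intersecting the two: 44.1 < x ≤ 151.5.

44.1 < x ≤ 151.5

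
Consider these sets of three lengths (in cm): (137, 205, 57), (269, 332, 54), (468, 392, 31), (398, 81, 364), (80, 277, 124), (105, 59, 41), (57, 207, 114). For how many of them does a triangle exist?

1

(57,137,205): 57+137 ≤ 205 → not valid
(54,269,332): 54+269 ≤ 332 → not valid
(31,392,468): 31+392 ≤ 468 → not valid
(81,364,398): 81+364 > 398 → valid
(80,124,277): 80+124 ≤ 277 → not valid
(41,59,105): 41+59 ≤ 105 → not valid
(57,114,207): 57+114 ≤ 207 → not valid
1 of the 7 triples forms a triangle.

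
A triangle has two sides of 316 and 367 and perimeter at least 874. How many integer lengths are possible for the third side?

Triangle inequality: 51 < x < 683. Perimeter ≥ 874 gives x ≥ 874 − 316 − 367 = 191.
So 191 ≤ x < 683; integers 191 through 682: 492 values.

492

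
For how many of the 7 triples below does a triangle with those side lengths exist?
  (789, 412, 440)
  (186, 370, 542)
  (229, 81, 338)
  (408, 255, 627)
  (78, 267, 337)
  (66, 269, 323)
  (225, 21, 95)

5

(412,440,789): 412+440 > 789 → valid
(186,370,542): 186+370 > 542 → valid
(81,229,338): 81+229 ≤ 338 → not valid
(255,408,627): 255+408 > 627 → valid
(78,267,337): 78+267 > 337 → valid
(66,269,323): 66+269 > 323 → valid
(21,95,225): 21+95 ≤ 225 → not valid
5 of the 7 triples form a triangle.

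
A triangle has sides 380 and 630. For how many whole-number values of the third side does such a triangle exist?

759

The third side lies in the open interval (250, 1010).
Integers from 251 to 1009 inclusive: 1009 − 251 + 1 = 759.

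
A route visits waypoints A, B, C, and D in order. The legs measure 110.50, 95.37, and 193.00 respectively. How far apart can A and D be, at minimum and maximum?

0 ≤ AD ≤ 398.87

The maximum is all hops collinear in one direction: 110.50 + 95.37 + 193.00 = 398.87.
The longest hop is 193.00; the others sum to 205.87. Since 193.00 ≤ 205.87, the path can fold back on itself completely, so the minimum distance is 0.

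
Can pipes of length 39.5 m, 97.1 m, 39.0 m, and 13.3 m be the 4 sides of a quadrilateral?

For a quadrilateral, each side must be shorter than the sum of the others.
Here the longest side is 97.1, but the remaining 3 sides sum to only 91.8.

No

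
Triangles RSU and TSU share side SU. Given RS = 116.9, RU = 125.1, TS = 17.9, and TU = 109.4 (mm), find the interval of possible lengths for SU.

91.5 < SU < 127.3

From triangle RSU: |116.9 − 125.1| < SU < 116.9 + 125.1, i.e. 8.2 < SU < 242.0.
From triangle TSU: 91.5 < SU < 127.3.
Both must hold, so SU lies in the intersection.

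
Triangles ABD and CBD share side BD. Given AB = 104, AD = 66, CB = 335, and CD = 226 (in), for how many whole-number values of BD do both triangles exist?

60

From triangle ABD: 38 < BD < 170.
From triangle CBD: 109 < BD < 561.
Intersection: 109 < BD < 170, so integers 110 through 169: 60 values.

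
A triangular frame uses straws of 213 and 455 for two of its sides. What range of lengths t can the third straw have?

By the triangle inequality, t must be less than 213 + 455 = 668 and greater than |213 − 455| = 242.

242 < t < 668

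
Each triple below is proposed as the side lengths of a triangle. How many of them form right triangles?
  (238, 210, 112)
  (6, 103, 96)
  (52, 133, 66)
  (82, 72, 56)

(238,210,112): 112²+210² = 56644 = 238² → right
(6,103,96): 6+96 ≤ 103, not a triangle
(52,133,66): 52+66 ≤ 133, not a triangle
(82,72,56): 56²+72² = 8320 > 6724 = 82² → acute
1 of the 4 is right.

1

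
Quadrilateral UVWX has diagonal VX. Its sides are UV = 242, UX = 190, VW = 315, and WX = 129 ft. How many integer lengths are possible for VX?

From triangle UVX: 52 < VX < 432.
From triangle WVX: 186 < VX < 444.
Intersection: 186 < VX < 432, so integers 187 through 431: 245 values.

245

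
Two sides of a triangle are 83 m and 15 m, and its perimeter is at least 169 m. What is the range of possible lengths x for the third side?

Triangle inequality alone gives 68 < x < 98.
The perimeter condition gives x ≥ 169 − 83 − 15 = 71.
Intersecting the two: 71 ≤ x < 98.

71 ≤ x < 98 m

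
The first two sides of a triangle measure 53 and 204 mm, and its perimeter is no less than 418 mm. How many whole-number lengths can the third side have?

Triangle inequality: 151 < x < 257. Perimeter ≥ 418 gives x ≥ 418 − 53 − 204 = 161.
So 161 ≤ x < 257; integers 161 through 256: 96 values.

96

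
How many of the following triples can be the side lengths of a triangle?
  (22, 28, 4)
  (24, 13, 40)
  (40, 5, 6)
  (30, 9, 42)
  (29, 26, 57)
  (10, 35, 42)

(4,22,28): 4+22 ≤ 28 → not valid
(13,24,40): 13+24 ≤ 40 → not valid
(5,6,40): 5+6 ≤ 40 → not valid
(9,30,42): 9+30 ≤ 42 → not valid
(26,29,57): 26+29 ≤ 57 → not valid
(10,35,42): 10+35 > 42 → valid
1 of the 6 triples forms a triangle.

1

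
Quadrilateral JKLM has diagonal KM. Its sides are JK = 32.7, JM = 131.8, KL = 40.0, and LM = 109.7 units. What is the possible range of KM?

99.1 < KM < 149.7

From triangle JKM: |32.7 − 131.8| < KM < 32.7 + 131.8, i.e. 99.1 < KM < 164.5.
From triangle LKM: 69.7 < KM < 149.7.
Both must hold, so KM lies in the intersection.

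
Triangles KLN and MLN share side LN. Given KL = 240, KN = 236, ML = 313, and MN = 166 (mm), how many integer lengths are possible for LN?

328

From triangle KLN: 4 < LN < 476.
From triangle MLN: 147 < LN < 479.
Intersection: 147 < LN < 476, so integers 148 through 475: 328 values.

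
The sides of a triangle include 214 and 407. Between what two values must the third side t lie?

193 < t < 621

By the triangle inequality, t must be less than 214 + 407 = 621 and greater than |214 − 407| = 193.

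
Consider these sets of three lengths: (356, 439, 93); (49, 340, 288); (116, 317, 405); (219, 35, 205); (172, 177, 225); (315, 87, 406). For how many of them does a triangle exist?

(93,356,439): 93+356 > 439 → valid
(49,288,340): 49+288 ≤ 340 → not valid
(116,317,405): 116+317 > 405 → valid
(35,205,219): 35+205 > 219 → valid
(172,177,225): 172+177 > 225 → valid
(87,315,406): 87+315 ≤ 406 → not valid
4 of the 6 triples form a triangle.

4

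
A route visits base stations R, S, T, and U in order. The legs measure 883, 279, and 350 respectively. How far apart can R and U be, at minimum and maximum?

The maximum is all hops collinear in one direction: 883 + 279 + 350 = 1512.
The longest hop is 883; the others sum to 629. Folding the others back against it leaves at least 883 − 629 = 254.

254 ≤ RU ≤ 1512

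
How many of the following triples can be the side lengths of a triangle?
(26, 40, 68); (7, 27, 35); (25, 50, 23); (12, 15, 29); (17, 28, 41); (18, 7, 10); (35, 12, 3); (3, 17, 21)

1

(26,40,68): 26+40 ≤ 68 → not valid
(7,27,35): 7+27 ≤ 35 → not valid
(23,25,50): 23+25 ≤ 50 → not valid
(12,15,29): 12+15 ≤ 29 → not valid
(17,28,41): 17+28 > 41 → valid
(7,10,18): 7+10 ≤ 18 → not valid
(3,12,35): 3+12 ≤ 35 → not valid
(3,17,21): 3+17 ≤ 21 → not valid
1 of the 8 triples forms a triangle.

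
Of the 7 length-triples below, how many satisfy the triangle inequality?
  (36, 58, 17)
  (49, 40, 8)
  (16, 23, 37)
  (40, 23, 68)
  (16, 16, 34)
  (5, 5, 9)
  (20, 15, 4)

2

(17,36,58): 17+36 ≤ 58 → not valid
(8,40,49): 8+40 ≤ 49 → not valid
(16,23,37): 16+23 > 37 → valid
(23,40,68): 23+40 ≤ 68 → not valid
(16,16,34): 16+16 ≤ 34 → not valid
(5,5,9): 5+5 > 9 → valid
(4,15,20): 4+15 ≤ 20 → not valid
2 of the 7 triples form a triangle.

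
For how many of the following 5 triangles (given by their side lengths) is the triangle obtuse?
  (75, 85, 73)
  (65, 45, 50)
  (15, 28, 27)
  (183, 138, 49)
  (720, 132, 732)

(75,85,73): 73²+75² = 10954 > 7225 = 85² → acute
(65,45,50): 45²+50² = 4525 > 4225 = 65² → acute
(15,28,27): 15²+27² = 954 > 784 = 28² → acute
(183,138,49): 49²+138² = 21445 < 33489 = 183² → obtuse
(720,132,732): 132²+720² = 535824 = 732² → right
1 of the 5 is obtuse.

1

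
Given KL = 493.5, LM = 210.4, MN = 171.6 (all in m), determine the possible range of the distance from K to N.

111.5 ≤ KN ≤ 875.5 m

The maximum is all hops collinear in one direction: 493.5 + 210.4 + 171.6 = 875.5.
The longest hop is 493.5; the others sum to 382.0. Folding the others back against it leaves at least 493.5 − 382.0 = 111.5.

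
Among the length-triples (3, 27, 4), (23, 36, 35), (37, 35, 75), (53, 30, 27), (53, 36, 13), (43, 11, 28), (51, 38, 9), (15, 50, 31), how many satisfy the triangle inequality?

(3,4,27): 3+4 ≤ 27 → not valid
(23,35,36): 23+35 > 36 → valid
(35,37,75): 35+37 ≤ 75 → not valid
(27,30,53): 27+30 > 53 → valid
(13,36,53): 13+36 ≤ 53 → not valid
(11,28,43): 11+28 ≤ 43 → not valid
(9,38,51): 9+38 ≤ 51 → not valid
(15,31,50): 15+31 ≤ 50 → not valid
2 of the 8 triples form a triangle.

2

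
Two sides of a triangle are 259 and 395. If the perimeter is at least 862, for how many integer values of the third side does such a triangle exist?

Triangle inequality: 136 < x < 654. Perimeter ≥ 862 gives x ≥ 862 − 259 − 395 = 208.
So 208 ≤ x < 654; integers 208 through 653: 446 values.

446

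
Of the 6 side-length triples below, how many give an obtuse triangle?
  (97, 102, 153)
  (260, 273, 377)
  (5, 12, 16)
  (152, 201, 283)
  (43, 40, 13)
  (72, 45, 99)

5

(97,102,153): 97²+102² = 19813 < 23409 = 153² → obtuse
(260,273,377): 260²+273² = 142129 = 377² → right
(5,12,16): 5²+12² = 169 < 256 = 16² → obtuse
(152,201,283): 152²+201² = 63505 < 80089 = 283² → obtuse
(43,40,13): 13²+40² = 1769 < 1849 = 43² → obtuse
(72,45,99): 45²+72² = 7209 < 9801 = 99² → obtuse
5 of the 6 are obtuse.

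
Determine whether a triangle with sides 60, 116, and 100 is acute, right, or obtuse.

Compare the square of the longest side to the sum of squares of the other two: 60² + 100² = 13600 > 13456 = 116².

acute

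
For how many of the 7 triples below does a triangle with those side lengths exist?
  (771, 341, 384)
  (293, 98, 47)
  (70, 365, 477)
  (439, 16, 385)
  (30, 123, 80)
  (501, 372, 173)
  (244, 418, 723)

(341,384,771): 341+384 ≤ 771 → not valid
(47,98,293): 47+98 ≤ 293 → not valid
(70,365,477): 70+365 ≤ 477 → not valid
(16,385,439): 16+385 ≤ 439 → not valid
(30,80,123): 30+80 ≤ 123 → not valid
(173,372,501): 173+372 > 501 → valid
(244,418,723): 244+418 ≤ 723 → not valid
1 of the 7 triples forms a triangle.

1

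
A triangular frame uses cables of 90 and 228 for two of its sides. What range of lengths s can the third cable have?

By the triangle inequality, s must be less than 90 + 228 = 318 and greater than |90 − 228| = 138.

138 < s < 318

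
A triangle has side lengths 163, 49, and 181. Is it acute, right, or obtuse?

Compare the square of the longest side to the sum of squares of the other two: 49² + 163² = 28970 < 32761 = 181².

obtuse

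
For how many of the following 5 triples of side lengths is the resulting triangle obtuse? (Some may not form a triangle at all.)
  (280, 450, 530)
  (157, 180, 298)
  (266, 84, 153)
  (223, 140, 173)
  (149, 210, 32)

2

(280,450,530): 280²+450² = 280900 = 530² → right
(157,180,298): 157²+180² = 57049 < 88804 = 298² → obtuse
(266,84,153): 84+153 ≤ 266, not a triangle
(223,140,173): 140²+173² = 49529 < 49729 = 223² → obtuse
(149,210,32): 32+149 ≤ 210, not a triangle
2 of the 5 are obtuse.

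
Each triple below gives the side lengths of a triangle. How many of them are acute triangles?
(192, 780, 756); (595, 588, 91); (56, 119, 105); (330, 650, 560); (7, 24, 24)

(192,780,756): 192²+756² = 608400 = 780² → right
(595,588,91): 91²+588² = 354025 = 595² → right
(56,119,105): 56²+105² = 14161 = 119² → right
(330,650,560): 330²+560² = 422500 = 650² → right
(7,24,24): 7²+24² = 625 > 576 = 24² → acute
1 of the 5 is acute.

1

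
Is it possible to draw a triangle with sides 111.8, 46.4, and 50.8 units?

No

The longest side is 111.8, but the other two sum to only 97.2.
97.2 < 111.8, so the triangle inequality fails.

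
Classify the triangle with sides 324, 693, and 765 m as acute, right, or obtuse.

Compare the square of the longest side to the sum of squares of the other two: 324² + 693² = 585225 = 765².

right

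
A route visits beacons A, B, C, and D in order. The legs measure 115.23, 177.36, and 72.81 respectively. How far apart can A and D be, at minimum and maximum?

0 ≤ AD ≤ 365.40

The maximum is all hops collinear in one direction: 115.23 + 177.36 + 72.81 = 365.40.
The longest hop is 177.36; the others sum to 188.04. Since 177.36 ≤ 188.04, the path can fold back on itself completely, so the minimum distance is 0.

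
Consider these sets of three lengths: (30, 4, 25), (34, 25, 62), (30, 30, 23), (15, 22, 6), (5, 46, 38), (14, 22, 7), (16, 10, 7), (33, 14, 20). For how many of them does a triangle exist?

3

(4,25,30): 4+25 ≤ 30 → not valid
(25,34,62): 25+34 ≤ 62 → not valid
(23,30,30): 23+30 > 30 → valid
(6,15,22): 6+15 ≤ 22 → not valid
(5,38,46): 5+38 ≤ 46 → not valid
(7,14,22): 7+14 ≤ 22 → not valid
(7,10,16): 7+10 > 16 → valid
(14,20,33): 14+20 > 33 → valid
3 of the 8 triples form a triangle.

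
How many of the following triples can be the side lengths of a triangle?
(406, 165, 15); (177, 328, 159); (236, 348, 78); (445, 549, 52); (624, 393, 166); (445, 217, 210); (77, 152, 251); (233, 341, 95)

(15,165,406): 15+165 ≤ 406 → not valid
(159,177,328): 159+177 > 328 → valid
(78,236,348): 78+236 ≤ 348 → not valid
(52,445,549): 52+445 ≤ 549 → not valid
(166,393,624): 166+393 ≤ 624 → not valid
(210,217,445): 210+217 ≤ 445 → not valid
(77,152,251): 77+152 ≤ 251 → not valid
(95,233,341): 95+233 ≤ 341 → not valid
1 of the 8 triples forms a triangle.

1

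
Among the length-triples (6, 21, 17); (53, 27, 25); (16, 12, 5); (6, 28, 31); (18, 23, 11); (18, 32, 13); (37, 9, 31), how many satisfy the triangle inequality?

5

(6,17,21): 6+17 > 21 → valid
(25,27,53): 25+27 ≤ 53 → not valid
(5,12,16): 5+12 > 16 → valid
(6,28,31): 6+28 > 31 → valid
(11,18,23): 11+18 > 23 → valid
(13,18,32): 13+18 ≤ 32 → not valid
(9,31,37): 9+31 > 37 → valid
5 of the 7 triples form a triangle.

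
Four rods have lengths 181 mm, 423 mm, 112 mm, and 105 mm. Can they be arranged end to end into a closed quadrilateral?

No

For a quadrilateral, each side must be shorter than the sum of the others.
Here the longest side is 423, but the remaining 3 sides sum to only 398.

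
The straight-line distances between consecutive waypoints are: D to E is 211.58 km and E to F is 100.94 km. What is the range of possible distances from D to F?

By the triangle inequality, |211.58 − 100.94| ≤ DF ≤ 211.58 + 100.94.

110.64 ≤ DF ≤ 312.52 km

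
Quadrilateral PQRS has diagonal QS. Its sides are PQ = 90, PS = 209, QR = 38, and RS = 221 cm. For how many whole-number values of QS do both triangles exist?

From triangle PQS: 119 < QS < 299.
From triangle RQS: 183 < QS < 259.
Intersection: 183 < QS < 259, so integers 184 through 258: 75 values.

75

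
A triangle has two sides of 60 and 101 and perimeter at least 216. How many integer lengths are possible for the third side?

106

Triangle inequality: 41 < x < 161. Perimeter ≥ 216 gives x ≥ 216 − 60 − 101 = 55.
So 55 ≤ x < 161; integers 55 through 160: 106 values.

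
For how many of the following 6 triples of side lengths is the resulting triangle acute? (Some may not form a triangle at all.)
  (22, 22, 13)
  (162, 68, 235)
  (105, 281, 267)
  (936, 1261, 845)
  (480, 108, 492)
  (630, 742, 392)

(22,22,13): 13²+22² = 653 > 484 = 22² → acute
(162,68,235): 68+162 ≤ 235, not a triangle
(105,281,267): 105²+267² = 82314 > 78961 = 281² → acute
(936,1261,845): 845²+936² = 1590121 = 1261² → right
(480,108,492): 108²+480² = 242064 = 492² → right
(630,742,392): 392²+630² = 550564 = 742² → right
2 of the 6 are acute.

2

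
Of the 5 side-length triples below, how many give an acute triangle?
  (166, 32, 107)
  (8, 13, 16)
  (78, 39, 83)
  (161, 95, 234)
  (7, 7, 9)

(166,32,107): 32+107 ≤ 166, not a triangle
(8,13,16): 8²+13² = 233 < 256 = 16² → obtuse
(78,39,83): 39²+78² = 7605 > 6889 = 83² → acute
(161,95,234): 95²+161² = 34946 < 54756 = 234² → obtuse
(7,7,9): 7²+7² = 98 > 81 = 9² → acute
2 of the 5 are acute.

2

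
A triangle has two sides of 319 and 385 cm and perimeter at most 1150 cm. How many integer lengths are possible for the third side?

380

Triangle inequality: 66 < x < 704. Perimeter ≤ 1150 gives x ≤ 1150 − 319 − 385 = 446.
So 66 < x ≤ 446; integers 67 through 446: 380 values.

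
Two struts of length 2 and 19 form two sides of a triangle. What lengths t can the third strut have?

17 < t < 21

By the triangle inequality, t must be less than 2 + 19 = 21 and greater than |2 − 19| = 17.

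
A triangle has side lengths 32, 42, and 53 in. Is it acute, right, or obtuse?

Compare the square of the longest side to the sum of squares of the other two: 32² + 42² = 2788 < 2809 = 53².

obtuse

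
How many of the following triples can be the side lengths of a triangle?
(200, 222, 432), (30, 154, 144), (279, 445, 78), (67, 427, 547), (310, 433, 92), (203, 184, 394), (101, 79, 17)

1

(200,222,432): 200+222 ≤ 432 → not valid
(30,144,154): 30+144 > 154 → valid
(78,279,445): 78+279 ≤ 445 → not valid
(67,427,547): 67+427 ≤ 547 → not valid
(92,310,433): 92+310 ≤ 433 → not valid
(184,203,394): 184+203 ≤ 394 → not valid
(17,79,101): 17+79 ≤ 101 → not valid
1 of the 7 triples forms a triangle.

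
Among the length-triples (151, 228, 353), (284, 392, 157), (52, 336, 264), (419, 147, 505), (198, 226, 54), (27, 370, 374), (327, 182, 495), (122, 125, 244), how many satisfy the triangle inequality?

(151,228,353): 151+228 > 353 → valid
(157,284,392): 157+284 > 392 → valid
(52,264,336): 52+264 ≤ 336 → not valid
(147,419,505): 147+419 > 505 → valid
(54,198,226): 54+198 > 226 → valid
(27,370,374): 27+370 > 374 → valid
(182,327,495): 182+327 > 495 → valid
(122,125,244): 122+125 > 244 → valid
7 of the 8 triples form a triangle.

7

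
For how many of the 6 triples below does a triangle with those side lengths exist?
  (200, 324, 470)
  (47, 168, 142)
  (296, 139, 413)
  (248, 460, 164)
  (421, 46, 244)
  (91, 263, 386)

3

(200,324,470): 200+324 > 470 → valid
(47,142,168): 47+142 > 168 → valid
(139,296,413): 139+296 > 413 → valid
(164,248,460): 164+248 ≤ 460 → not valid
(46,244,421): 46+244 ≤ 421 → not valid
(91,263,386): 91+263 ≤ 386 → not valid
3 of the 6 triples form a triangle.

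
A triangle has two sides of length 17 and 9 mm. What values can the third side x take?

8 < x < 26

By the triangle inequality, x must be less than 17 + 9 = 26 and greater than |17 − 9| = 8.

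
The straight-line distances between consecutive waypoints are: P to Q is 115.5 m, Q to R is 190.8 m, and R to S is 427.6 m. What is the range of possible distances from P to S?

121.3 ≤ PS ≤ 733.9 m

The maximum is all hops collinear in one direction: 115.5 + 190.8 + 427.6 = 733.9.
The longest hop is 427.6; the others sum to 306.3. Folding the others back against it leaves at least 427.6 − 306.3 = 121.3.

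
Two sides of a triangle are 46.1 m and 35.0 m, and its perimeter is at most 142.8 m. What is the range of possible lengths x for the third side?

Triangle inequality alone gives 11.1 < x < 81.1.
The perimeter condition gives x ≤ 142.8 − 46.1 − 35.0 = 61.7.
Intersecting the two: 11.1 < x ≤ 61.7.

11.1 < x ≤ 61.7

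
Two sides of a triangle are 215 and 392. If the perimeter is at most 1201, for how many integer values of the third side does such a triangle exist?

417

Triangle inequality: 177 < x < 607. Perimeter ≤ 1201 gives x ≤ 1201 − 215 − 392 = 594.
So 177 < x ≤ 594; integers 178 through 594: 417 values.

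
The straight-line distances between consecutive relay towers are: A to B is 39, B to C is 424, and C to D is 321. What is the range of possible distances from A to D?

64 ≤ AD ≤ 784

The maximum is all hops collinear in one direction: 39 + 424 + 321 = 784.
The longest hop is 424; the others sum to 360. Folding the others back against it leaves at least 424 − 360 = 64.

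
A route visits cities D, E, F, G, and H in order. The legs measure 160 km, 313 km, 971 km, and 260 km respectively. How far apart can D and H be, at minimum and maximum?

238 ≤ DH ≤ 1704 km

The maximum is all hops collinear in one direction: 160 + 313 + 971 + 260 = 1704.
The longest hop is 971; the others sum to 733. Folding the others back against it leaves at least 971 − 733 = 238.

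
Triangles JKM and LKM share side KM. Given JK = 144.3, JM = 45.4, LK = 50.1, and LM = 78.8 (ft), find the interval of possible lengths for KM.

98.9 < KM < 128.9

From triangle JKM: |144.3 − 45.4| < KM < 144.3 + 45.4, i.e. 98.9 < KM < 189.7.
From triangle LKM: 28.7 < KM < 128.9.
Both must hold, so KM lies in the intersection.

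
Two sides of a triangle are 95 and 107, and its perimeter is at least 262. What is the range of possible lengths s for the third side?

60 ≤ s < 202

Triangle inequality alone gives 12 < s < 202.
The perimeter condition gives s ≥ 262 − 95 − 107 = 60.
Intersecting the two: 60 ≤ s < 202.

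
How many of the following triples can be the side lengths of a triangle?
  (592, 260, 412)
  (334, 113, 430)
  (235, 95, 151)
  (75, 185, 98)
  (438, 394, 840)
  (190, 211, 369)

4

(260,412,592): 260+412 > 592 → valid
(113,334,430): 113+334 > 430 → valid
(95,151,235): 95+151 > 235 → valid
(75,98,185): 75+98 ≤ 185 → not valid
(394,438,840): 394+438 ≤ 840 → not valid
(190,211,369): 190+211 > 369 → valid
4 of the 6 triples form a triangle.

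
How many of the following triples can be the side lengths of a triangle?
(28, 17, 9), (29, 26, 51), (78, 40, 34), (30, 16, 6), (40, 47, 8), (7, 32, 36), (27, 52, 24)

(9,17,28): 9+17 ≤ 28 → not valid
(26,29,51): 26+29 > 51 → valid
(34,40,78): 34+40 ≤ 78 → not valid
(6,16,30): 6+16 ≤ 30 → not valid
(8,40,47): 8+40 > 47 → valid
(7,32,36): 7+32 > 36 → valid
(24,27,52): 24+27 ≤ 52 → not valid
3 of the 7 triples form a triangle.

3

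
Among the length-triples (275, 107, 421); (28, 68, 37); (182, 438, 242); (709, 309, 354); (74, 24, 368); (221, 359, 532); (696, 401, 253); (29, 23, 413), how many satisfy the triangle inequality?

(107,275,421): 107+275 ≤ 421 → not valid
(28,37,68): 28+37 ≤ 68 → not valid
(182,242,438): 182+242 ≤ 438 → not valid
(309,354,709): 309+354 ≤ 709 → not valid
(24,74,368): 24+74 ≤ 368 → not valid
(221,359,532): 221+359 > 532 → valid
(253,401,696): 253+401 ≤ 696 → not valid
(23,29,413): 23+29 ≤ 413 → not valid
1 of the 8 triples forms a triangle.

1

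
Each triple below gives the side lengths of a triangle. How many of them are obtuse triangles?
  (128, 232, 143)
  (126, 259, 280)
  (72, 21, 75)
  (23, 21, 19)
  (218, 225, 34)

2

(128,232,143): 128²+143² = 36833 < 53824 = 232² → obtuse
(126,259,280): 126²+259² = 82957 > 78400 = 280² → acute
(72,21,75): 21²+72² = 5625 = 75² → right
(23,21,19): 19²+21² = 802 > 529 = 23² → acute
(218,225,34): 34²+218² = 48680 < 50625 = 225² → obtuse
2 of the 5 are obtuse.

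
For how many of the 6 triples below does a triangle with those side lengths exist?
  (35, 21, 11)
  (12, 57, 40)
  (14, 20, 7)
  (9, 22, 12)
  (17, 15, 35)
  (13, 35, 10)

(11,21,35): 11+21 ≤ 35 → not valid
(12,40,57): 12+40 ≤ 57 → not valid
(7,14,20): 7+14 > 20 → valid
(9,12,22): 9+12 ≤ 22 → not valid
(15,17,35): 15+17 ≤ 35 → not valid
(10,13,35): 10+13 ≤ 35 → not valid
1 of the 6 triples forms a triangle.

1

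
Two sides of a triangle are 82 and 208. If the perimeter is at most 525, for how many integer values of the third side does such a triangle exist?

109

Triangle inequality: 126 < x < 290. Perimeter ≤ 525 gives x ≤ 525 − 82 − 208 = 235.
So 126 < x ≤ 235; integers 127 through 235: 109 values.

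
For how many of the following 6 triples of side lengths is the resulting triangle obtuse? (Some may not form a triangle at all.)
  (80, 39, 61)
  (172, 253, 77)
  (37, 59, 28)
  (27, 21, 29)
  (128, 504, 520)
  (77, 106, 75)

2

(80,39,61): 39²+61² = 5242 < 6400 = 80² → obtuse
(172,253,77): 77+172 ≤ 253, not a triangle
(37,59,28): 28²+37² = 2153 < 3481 = 59² → obtuse
(27,21,29): 21²+27² = 1170 > 841 = 29² → acute
(128,504,520): 128²+504² = 270400 = 520² → right
(77,106,75): 75²+77² = 11554 > 11236 = 106² → acute
2 of the 6 are obtuse.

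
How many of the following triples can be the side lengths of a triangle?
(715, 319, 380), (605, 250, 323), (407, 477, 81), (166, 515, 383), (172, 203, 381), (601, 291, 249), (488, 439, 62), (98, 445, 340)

(319,380,715): 319+380 ≤ 715 → not valid
(250,323,605): 250+323 ≤ 605 → not valid
(81,407,477): 81+407 > 477 → valid
(166,383,515): 166+383 > 515 → valid
(172,203,381): 172+203 ≤ 381 → not valid
(249,291,601): 249+291 ≤ 601 → not valid
(62,439,488): 62+439 > 488 → valid
(98,340,445): 98+340 ≤ 445 → not valid
3 of the 8 triples form a triangle.

3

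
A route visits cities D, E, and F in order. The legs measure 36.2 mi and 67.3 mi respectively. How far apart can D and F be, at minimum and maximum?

By the triangle inequality, |36.2 − 67.3| ≤ DF ≤ 36.2 + 67.3.

31.1 ≤ DF ≤ 103.5 mi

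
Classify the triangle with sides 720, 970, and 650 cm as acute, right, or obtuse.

right

Compare the square of the longest side to the sum of squares of the other two: 650² + 720² = 940900 = 970².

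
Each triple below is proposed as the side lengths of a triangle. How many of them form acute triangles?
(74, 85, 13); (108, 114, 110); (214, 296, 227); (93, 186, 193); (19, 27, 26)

4

(74,85,13): 13²+74² = 5645 < 7225 = 85² → obtuse
(108,114,110): 108²+110² = 23764 > 12996 = 114² → acute
(214,296,227): 214²+227² = 97325 > 87616 = 296² → acute
(93,186,193): 93²+186² = 43245 > 37249 = 193² → acute
(19,27,26): 19²+26² = 1037 > 729 = 27² → acute
4 of the 5 are acute.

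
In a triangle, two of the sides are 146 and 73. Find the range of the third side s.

73 < s < 219

By the triangle inequality, s must be less than 146 + 73 = 219 and greater than |146 − 73| = 73.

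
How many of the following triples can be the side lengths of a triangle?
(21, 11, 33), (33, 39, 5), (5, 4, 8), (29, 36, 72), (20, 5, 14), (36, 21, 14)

1

(11,21,33): 11+21 ≤ 33 → not valid
(5,33,39): 5+33 ≤ 39 → not valid
(4,5,8): 4+5 > 8 → valid
(29,36,72): 29+36 ≤ 72 → not valid
(5,14,20): 5+14 ≤ 20 → not valid
(14,21,36): 14+21 ≤ 36 → not valid
1 of the 6 triples forms a triangle.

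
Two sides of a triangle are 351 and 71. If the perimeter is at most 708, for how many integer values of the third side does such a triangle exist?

6

Triangle inequality: 280 < x < 422. Perimeter ≤ 708 gives x ≤ 708 − 351 − 71 = 286.
So 280 < x ≤ 286; integers 281 through 286: 6 values.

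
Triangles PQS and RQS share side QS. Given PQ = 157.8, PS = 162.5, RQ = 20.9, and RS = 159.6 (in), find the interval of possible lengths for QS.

From triangle PQS: |157.8 − 162.5| < QS < 157.8 + 162.5, i.e. 4.7 < QS < 320.3.
From triangle RQS: 138.7 < QS < 180.5.
Both must hold, so QS lies in the intersection.

138.7 < QS < 180.5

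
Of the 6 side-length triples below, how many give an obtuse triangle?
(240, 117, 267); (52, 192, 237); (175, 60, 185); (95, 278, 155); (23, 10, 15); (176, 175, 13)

(240,117,267): 117²+240² = 71289 = 267² → right
(52,192,237): 52²+192² = 39568 < 56169 = 237² → obtuse
(175,60,185): 60²+175² = 34225 = 185² → right
(95,278,155): 95+155 ≤ 278, not a triangle
(23,10,15): 10²+15² = 325 < 529 = 23² → obtuse
(176,175,13): 13²+175² = 30794 < 30976 = 176² → obtuse
3 of the 6 are obtuse.

3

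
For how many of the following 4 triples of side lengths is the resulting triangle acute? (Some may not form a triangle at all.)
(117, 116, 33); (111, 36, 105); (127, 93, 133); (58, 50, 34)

(117,116,33): 33²+116² = 14545 > 13689 = 117² → acute
(111,36,105): 36²+105² = 12321 = 111² → right
(127,93,133): 93²+127² = 24778 > 17689 = 133² → acute
(58,50,34): 34²+50² = 3656 > 3364 = 58² → acute
3 of the 4 are acute.

3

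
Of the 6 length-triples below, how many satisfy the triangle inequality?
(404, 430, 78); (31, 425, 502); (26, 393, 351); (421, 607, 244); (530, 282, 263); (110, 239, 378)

3

(78,404,430): 78+404 > 430 → valid
(31,425,502): 31+425 ≤ 502 → not valid
(26,351,393): 26+351 ≤ 393 → not valid
(244,421,607): 244+421 > 607 → valid
(263,282,530): 263+282 > 530 → valid
(110,239,378): 110+239 ≤ 378 → not valid
3 of the 6 triples form a triangle.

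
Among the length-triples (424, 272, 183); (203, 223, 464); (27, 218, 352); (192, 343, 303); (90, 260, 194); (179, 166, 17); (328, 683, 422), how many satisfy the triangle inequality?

5

(183,272,424): 183+272 > 424 → valid
(203,223,464): 203+223 ≤ 464 → not valid
(27,218,352): 27+218 ≤ 352 → not valid
(192,303,343): 192+303 > 343 → valid
(90,194,260): 90+194 > 260 → valid
(17,166,179): 17+166 > 179 → valid
(328,422,683): 328+422 > 683 → valid
5 of the 7 triples form a triangle.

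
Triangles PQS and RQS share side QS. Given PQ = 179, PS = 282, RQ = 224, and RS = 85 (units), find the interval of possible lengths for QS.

From triangle PQS: |179 − 282| < QS < 179 + 282, i.e. 103 < QS < 461.
From triangle RQS: 139 < QS < 309.
Both must hold, so QS lies in the intersection.

139 < QS < 309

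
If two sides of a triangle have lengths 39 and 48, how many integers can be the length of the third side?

77

The third side lies in the open interval (9, 87).
Integers from 10 to 86 inclusive: 86 − 10 + 1 = 77.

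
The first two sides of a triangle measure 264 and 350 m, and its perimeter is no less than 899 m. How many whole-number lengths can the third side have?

Triangle inequality: 86 < x < 614. Perimeter ≥ 899 gives x ≥ 899 − 264 − 350 = 285.
So 285 ≤ x < 614; integers 285 through 613: 329 values.

329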